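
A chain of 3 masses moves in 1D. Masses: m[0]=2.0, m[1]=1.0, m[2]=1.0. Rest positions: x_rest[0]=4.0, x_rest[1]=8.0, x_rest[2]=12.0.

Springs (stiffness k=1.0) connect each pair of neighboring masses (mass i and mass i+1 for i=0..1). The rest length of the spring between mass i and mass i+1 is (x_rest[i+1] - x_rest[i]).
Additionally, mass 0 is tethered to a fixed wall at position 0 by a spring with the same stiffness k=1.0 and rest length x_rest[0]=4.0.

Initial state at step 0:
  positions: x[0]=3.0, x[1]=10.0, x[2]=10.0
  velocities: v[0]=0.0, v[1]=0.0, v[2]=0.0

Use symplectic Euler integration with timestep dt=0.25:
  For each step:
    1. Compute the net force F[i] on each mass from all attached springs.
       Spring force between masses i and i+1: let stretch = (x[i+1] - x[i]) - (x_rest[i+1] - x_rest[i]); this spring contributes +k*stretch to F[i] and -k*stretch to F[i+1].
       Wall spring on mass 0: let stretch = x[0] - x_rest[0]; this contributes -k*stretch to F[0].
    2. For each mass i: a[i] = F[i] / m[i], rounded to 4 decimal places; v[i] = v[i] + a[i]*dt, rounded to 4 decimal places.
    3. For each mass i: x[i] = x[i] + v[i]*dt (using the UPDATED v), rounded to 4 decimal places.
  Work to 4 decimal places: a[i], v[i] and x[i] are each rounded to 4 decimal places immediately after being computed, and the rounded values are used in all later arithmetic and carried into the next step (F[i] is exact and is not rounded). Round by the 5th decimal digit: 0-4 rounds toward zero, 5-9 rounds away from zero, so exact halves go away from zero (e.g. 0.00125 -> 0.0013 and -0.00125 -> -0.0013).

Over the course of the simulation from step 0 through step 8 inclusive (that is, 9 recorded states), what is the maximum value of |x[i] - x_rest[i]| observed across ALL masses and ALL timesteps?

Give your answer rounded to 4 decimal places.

Step 0: x=[3.0000 10.0000 10.0000] v=[0.0000 0.0000 0.0000]
Step 1: x=[3.1250 9.5625 10.2500] v=[0.5000 -1.7500 1.0000]
Step 2: x=[3.3535 8.7656 10.7070] v=[0.9141 -3.1875 1.8281]
Step 3: x=[3.6464 7.7518 11.2927] v=[1.1714 -4.0552 2.3428]
Step 4: x=[3.9536 6.7027 11.9071] v=[1.2288 -4.1963 2.4576]
Step 5: x=[4.2232 5.8071 12.4462] v=[1.0782 -3.5825 2.1565]
Step 6: x=[4.4103 5.2274 12.8204] v=[0.7483 -2.3187 1.4967]
Step 7: x=[4.4851 5.0712 12.9700] v=[0.2992 -0.6247 0.5985]
Step 8: x=[4.4381 5.3721 12.8760] v=[-0.1882 1.2035 -0.3762]
Max displacement = 2.9288

Answer: 2.9288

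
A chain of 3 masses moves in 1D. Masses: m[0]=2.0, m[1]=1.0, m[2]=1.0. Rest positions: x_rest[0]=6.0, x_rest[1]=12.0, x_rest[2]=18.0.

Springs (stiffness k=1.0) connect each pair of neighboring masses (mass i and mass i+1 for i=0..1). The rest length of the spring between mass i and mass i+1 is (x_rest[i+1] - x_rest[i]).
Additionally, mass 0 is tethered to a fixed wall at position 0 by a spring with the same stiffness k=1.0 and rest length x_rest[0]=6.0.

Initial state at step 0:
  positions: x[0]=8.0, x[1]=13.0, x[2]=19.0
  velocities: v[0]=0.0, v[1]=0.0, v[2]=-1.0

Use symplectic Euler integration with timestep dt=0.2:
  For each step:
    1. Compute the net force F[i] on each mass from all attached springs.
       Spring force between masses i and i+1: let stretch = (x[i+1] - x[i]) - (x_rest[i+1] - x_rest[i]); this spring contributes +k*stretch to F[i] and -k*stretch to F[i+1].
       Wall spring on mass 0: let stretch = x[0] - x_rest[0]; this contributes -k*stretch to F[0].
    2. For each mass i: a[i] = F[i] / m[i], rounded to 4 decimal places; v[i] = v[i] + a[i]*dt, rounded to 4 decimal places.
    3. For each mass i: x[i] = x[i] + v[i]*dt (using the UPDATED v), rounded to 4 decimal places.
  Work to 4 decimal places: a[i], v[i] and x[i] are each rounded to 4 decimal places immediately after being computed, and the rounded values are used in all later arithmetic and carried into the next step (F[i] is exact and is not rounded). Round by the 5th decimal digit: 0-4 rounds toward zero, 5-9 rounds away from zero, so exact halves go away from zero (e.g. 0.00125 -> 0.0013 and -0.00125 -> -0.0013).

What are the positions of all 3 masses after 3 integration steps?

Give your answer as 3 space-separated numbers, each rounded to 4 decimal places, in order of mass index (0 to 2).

Answer: 7.6556 13.1816 18.4391

Derivation:
Step 0: x=[8.0000 13.0000 19.0000] v=[0.0000 0.0000 -1.0000]
Step 1: x=[7.9400 13.0400 18.8000] v=[-0.3000 0.2000 -1.0000]
Step 2: x=[7.8232 13.1064 18.6096] v=[-0.5840 0.3320 -0.9520]
Step 3: x=[7.6556 13.1816 18.4391] v=[-0.8380 0.3760 -0.8526]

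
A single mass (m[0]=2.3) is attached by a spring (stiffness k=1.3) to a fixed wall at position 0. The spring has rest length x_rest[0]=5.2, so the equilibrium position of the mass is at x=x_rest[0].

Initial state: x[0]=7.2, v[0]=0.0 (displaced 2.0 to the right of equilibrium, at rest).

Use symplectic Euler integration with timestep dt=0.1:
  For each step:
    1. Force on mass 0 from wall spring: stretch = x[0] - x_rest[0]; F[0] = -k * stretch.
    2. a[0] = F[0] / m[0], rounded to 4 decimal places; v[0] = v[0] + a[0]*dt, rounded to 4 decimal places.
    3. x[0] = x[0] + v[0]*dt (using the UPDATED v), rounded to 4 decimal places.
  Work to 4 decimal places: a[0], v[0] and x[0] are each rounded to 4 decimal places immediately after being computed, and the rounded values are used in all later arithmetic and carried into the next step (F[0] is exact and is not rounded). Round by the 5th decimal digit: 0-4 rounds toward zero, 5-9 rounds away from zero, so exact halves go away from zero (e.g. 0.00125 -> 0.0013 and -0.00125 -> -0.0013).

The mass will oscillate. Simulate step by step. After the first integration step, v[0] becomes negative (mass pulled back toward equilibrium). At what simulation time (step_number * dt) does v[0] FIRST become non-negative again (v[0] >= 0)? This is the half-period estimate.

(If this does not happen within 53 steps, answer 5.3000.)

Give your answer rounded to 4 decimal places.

Answer: 4.2000

Derivation:
Step 0: x=[7.2000] v=[0.0000]
Step 1: x=[7.1887] v=[-0.1130]
Step 2: x=[7.1662] v=[-0.2254]
Step 3: x=[7.1326] v=[-0.3365]
Step 4: x=[7.0880] v=[-0.4457]
Step 5: x=[7.0328] v=[-0.5524]
Step 6: x=[6.9672] v=[-0.6560]
Step 7: x=[6.8916] v=[-0.7559]
Step 8: x=[6.8065] v=[-0.8515]
Step 9: x=[6.7123] v=[-0.9423]
Step 10: x=[6.6095] v=[-1.0278]
Step 11: x=[6.4988] v=[-1.1075]
Step 12: x=[6.3807] v=[-1.1809]
Step 13: x=[6.2559] v=[-1.2476]
Step 14: x=[6.1252] v=[-1.3073]
Step 15: x=[5.9892] v=[-1.3596]
Step 16: x=[5.8488] v=[-1.4042]
Step 17: x=[5.7047] v=[-1.4409]
Step 18: x=[5.5578] v=[-1.4694]
Step 19: x=[5.4088] v=[-1.4896]
Step 20: x=[5.2587] v=[-1.5014]
Step 21: x=[5.1082] v=[-1.5047]
Step 22: x=[4.9583] v=[-1.4995]
Step 23: x=[4.8097] v=[-1.4858]
Step 24: x=[4.6633] v=[-1.4637]
Step 25: x=[4.5200] v=[-1.4334]
Step 26: x=[4.3805] v=[-1.3950]
Step 27: x=[4.2456] v=[-1.3487]
Step 28: x=[4.1161] v=[-1.2948]
Step 29: x=[3.9928] v=[-1.2335]
Step 30: x=[3.8763] v=[-1.1653]
Step 31: x=[3.7673] v=[-1.0905]
Step 32: x=[3.6664] v=[-1.0095]
Step 33: x=[3.5741] v=[-0.9228]
Step 34: x=[3.4910] v=[-0.8309]
Step 35: x=[3.4176] v=[-0.7343]
Step 36: x=[3.3542] v=[-0.6336]
Step 37: x=[3.3013] v=[-0.5293]
Step 38: x=[3.2591] v=[-0.4220]
Step 39: x=[3.2279] v=[-0.3123]
Step 40: x=[3.2078] v=[-0.2008]
Step 41: x=[3.1990] v=[-0.0882]
Step 42: x=[3.2015] v=[0.0249]
First v>=0 after going negative at step 42, time=4.2000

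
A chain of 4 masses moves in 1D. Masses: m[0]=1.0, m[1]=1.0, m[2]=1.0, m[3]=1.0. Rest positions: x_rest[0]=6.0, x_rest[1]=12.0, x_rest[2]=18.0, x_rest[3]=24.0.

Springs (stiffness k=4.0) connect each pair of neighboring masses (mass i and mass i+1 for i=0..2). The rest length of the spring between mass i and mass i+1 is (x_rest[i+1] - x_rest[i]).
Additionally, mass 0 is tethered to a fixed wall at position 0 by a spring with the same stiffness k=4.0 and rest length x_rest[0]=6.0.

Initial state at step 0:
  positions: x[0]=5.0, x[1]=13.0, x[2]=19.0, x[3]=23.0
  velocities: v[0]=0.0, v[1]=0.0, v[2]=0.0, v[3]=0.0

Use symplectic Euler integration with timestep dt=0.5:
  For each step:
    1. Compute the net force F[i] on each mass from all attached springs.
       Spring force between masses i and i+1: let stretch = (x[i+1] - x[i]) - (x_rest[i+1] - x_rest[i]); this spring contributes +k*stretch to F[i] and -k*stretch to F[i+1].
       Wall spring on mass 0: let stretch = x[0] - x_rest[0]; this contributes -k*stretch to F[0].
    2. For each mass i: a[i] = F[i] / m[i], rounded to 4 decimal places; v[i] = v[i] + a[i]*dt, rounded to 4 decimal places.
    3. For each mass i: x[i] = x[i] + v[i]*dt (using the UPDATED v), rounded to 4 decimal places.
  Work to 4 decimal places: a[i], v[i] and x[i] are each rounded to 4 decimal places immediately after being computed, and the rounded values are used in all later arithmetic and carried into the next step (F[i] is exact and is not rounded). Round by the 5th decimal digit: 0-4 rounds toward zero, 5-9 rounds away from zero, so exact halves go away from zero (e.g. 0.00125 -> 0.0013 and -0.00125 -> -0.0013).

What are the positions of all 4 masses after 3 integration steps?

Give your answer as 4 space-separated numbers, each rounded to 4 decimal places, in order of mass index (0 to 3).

Step 0: x=[5.0000 13.0000 19.0000 23.0000] v=[0.0000 0.0000 0.0000 0.0000]
Step 1: x=[8.0000 11.0000 17.0000 25.0000] v=[6.0000 -4.0000 -4.0000 4.0000]
Step 2: x=[6.0000 12.0000 17.0000 25.0000] v=[-4.0000 2.0000 0.0000 0.0000]
Step 3: x=[4.0000 12.0000 20.0000 23.0000] v=[-4.0000 0.0000 6.0000 -4.0000]

Answer: 4.0000 12.0000 20.0000 23.0000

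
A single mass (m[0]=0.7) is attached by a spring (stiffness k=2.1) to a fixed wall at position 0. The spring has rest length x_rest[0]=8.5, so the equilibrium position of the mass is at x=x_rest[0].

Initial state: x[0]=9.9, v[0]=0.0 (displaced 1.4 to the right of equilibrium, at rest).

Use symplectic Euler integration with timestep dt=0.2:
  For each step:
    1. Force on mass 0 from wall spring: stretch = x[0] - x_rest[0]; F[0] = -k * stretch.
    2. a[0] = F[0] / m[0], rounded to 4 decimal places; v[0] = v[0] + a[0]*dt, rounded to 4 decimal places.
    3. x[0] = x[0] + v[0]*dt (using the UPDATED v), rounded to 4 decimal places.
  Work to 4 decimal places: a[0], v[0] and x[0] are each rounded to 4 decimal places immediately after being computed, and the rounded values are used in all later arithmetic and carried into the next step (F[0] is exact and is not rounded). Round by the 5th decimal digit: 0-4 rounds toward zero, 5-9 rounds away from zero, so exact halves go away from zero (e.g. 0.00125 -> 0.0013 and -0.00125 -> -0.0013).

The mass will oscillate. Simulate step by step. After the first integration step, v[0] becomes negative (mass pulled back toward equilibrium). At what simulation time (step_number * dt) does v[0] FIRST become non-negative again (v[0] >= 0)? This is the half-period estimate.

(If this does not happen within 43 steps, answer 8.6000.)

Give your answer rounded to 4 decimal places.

Answer: 2.0000

Derivation:
Step 0: x=[9.9000] v=[0.0000]
Step 1: x=[9.7320] v=[-0.8400]
Step 2: x=[9.4162] v=[-1.5792]
Step 3: x=[8.9904] v=[-2.1289]
Step 4: x=[8.5058] v=[-2.4231]
Step 5: x=[8.0205] v=[-2.4266]
Step 6: x=[7.5927] v=[-2.1389]
Step 7: x=[7.2738] v=[-1.5945]
Step 8: x=[7.1020] v=[-0.8588]
Step 9: x=[7.0980] v=[-0.0200]
Step 10: x=[7.2622] v=[0.8212]
First v>=0 after going negative at step 10, time=2.0000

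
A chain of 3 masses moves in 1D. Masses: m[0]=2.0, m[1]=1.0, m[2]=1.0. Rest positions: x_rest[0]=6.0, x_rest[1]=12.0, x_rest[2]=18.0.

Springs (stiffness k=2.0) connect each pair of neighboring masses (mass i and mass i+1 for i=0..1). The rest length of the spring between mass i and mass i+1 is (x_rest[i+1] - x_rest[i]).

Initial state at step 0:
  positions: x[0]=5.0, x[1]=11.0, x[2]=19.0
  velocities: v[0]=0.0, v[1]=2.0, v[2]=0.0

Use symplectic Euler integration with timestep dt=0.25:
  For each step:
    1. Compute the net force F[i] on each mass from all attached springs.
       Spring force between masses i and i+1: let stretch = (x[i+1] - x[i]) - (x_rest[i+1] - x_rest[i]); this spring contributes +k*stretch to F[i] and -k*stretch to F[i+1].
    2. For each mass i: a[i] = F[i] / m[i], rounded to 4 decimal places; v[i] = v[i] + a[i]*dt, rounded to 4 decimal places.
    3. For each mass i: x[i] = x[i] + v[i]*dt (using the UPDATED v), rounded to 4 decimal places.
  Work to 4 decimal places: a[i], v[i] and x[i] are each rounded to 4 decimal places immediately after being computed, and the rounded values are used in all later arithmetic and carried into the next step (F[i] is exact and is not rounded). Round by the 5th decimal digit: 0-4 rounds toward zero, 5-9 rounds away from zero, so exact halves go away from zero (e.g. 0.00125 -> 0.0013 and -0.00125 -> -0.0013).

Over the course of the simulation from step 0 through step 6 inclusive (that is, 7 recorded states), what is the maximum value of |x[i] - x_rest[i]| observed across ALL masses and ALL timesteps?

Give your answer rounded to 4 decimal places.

Step 0: x=[5.0000 11.0000 19.0000] v=[0.0000 2.0000 0.0000]
Step 1: x=[5.0000 11.7500 18.7500] v=[0.0000 3.0000 -1.0000]
Step 2: x=[5.0469 12.5313 18.3750] v=[0.1875 3.1250 -1.5000]
Step 3: x=[5.1866 13.1075 18.0195] v=[0.5586 2.3047 -1.4219]
Step 4: x=[5.4463 13.3076 17.8000] v=[1.0388 0.8003 -0.8779]
Step 5: x=[5.8223 13.0866 17.7690] v=[1.5041 -0.8842 -0.1241]
Step 6: x=[6.2774 12.5428 17.9027] v=[1.8202 -2.1752 0.5347]
Max displacement = 1.3076

Answer: 1.3076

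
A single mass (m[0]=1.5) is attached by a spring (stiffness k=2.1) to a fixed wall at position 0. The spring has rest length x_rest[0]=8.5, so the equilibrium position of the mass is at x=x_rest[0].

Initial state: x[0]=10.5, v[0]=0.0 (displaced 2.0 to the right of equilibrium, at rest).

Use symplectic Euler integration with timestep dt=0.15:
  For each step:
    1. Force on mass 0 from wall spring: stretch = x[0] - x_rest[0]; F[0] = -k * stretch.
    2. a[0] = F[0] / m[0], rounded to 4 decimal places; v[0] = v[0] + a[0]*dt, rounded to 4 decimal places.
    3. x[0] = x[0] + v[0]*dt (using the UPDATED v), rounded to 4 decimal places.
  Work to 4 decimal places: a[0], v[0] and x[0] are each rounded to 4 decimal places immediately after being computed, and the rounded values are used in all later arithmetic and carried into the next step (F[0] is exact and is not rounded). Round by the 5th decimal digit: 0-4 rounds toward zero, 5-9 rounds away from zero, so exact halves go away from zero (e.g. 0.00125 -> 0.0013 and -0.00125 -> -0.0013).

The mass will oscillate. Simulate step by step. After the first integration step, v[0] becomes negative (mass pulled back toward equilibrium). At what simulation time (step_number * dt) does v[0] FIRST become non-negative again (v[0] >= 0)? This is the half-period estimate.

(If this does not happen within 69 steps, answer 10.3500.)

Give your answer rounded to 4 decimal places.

Step 0: x=[10.5000] v=[0.0000]
Step 1: x=[10.4370] v=[-0.4200]
Step 2: x=[10.3130] v=[-0.8268]
Step 3: x=[10.1319] v=[-1.2075]
Step 4: x=[9.8994] v=[-1.5502]
Step 5: x=[9.6228] v=[-1.8441]
Step 6: x=[9.3108] v=[-2.0799]
Step 7: x=[8.9733] v=[-2.2502]
Step 8: x=[8.6209] v=[-2.3496]
Step 9: x=[8.2647] v=[-2.3750]
Step 10: x=[7.9159] v=[-2.3256]
Step 11: x=[7.5855] v=[-2.2029]
Step 12: x=[7.2839] v=[-2.0109]
Step 13: x=[7.0206] v=[-1.7555]
Step 14: x=[6.8039] v=[-1.4448]
Step 15: x=[6.6406] v=[-1.0886]
Step 16: x=[6.5359] v=[-0.6981]
Step 17: x=[6.4931] v=[-0.2856]
Step 18: x=[6.5135] v=[0.1359]
First v>=0 after going negative at step 18, time=2.7000

Answer: 2.7000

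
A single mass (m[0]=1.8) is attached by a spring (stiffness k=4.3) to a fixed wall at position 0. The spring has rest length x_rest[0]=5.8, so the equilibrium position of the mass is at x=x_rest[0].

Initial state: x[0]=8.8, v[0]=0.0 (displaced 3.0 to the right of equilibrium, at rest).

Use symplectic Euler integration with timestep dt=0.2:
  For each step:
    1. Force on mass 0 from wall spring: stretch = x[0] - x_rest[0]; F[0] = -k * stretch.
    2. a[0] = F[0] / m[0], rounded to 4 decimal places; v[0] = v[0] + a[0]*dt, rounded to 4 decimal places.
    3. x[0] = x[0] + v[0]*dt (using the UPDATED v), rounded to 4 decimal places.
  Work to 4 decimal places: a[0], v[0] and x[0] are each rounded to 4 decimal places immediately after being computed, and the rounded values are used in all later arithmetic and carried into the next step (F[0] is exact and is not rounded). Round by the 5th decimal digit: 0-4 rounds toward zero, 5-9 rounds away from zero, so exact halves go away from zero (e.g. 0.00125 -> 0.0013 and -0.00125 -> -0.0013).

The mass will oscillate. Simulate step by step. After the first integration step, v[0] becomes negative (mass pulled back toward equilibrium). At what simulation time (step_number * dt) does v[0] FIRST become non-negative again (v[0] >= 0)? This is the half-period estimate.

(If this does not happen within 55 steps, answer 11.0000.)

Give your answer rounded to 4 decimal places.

Step 0: x=[8.8000] v=[0.0000]
Step 1: x=[8.5133] v=[-1.4333]
Step 2: x=[7.9674] v=[-2.7297]
Step 3: x=[7.2144] v=[-3.7652]
Step 4: x=[6.3262] v=[-4.4410]
Step 5: x=[5.3877] v=[-4.6924]
Step 6: x=[4.4886] v=[-4.4954]
Step 7: x=[3.7148] v=[-3.8688]
Step 8: x=[3.1403] v=[-2.8725]
Step 9: x=[2.8199] v=[-1.6018]
Step 10: x=[2.7843] v=[-0.1780]
Step 11: x=[3.0369] v=[1.2628]
First v>=0 after going negative at step 11, time=2.2000

Answer: 2.2000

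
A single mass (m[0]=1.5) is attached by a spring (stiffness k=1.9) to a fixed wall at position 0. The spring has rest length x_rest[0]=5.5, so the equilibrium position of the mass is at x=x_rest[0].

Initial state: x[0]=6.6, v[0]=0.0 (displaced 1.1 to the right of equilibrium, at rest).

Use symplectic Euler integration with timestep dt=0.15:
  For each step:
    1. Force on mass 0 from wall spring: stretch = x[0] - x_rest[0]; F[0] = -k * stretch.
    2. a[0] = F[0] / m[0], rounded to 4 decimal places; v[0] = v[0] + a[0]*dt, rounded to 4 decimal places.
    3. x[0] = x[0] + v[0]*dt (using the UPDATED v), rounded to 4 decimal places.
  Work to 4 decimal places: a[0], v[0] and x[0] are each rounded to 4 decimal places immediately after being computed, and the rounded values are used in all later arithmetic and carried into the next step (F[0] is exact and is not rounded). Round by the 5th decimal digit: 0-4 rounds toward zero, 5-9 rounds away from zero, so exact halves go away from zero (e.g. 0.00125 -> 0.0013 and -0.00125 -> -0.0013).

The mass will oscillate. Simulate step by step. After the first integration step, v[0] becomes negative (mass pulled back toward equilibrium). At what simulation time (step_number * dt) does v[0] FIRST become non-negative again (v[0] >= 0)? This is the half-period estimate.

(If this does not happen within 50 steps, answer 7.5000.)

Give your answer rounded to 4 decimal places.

Step 0: x=[6.6000] v=[0.0000]
Step 1: x=[6.5687] v=[-0.2090]
Step 2: x=[6.5069] v=[-0.4121]
Step 3: x=[6.4164] v=[-0.6034]
Step 4: x=[6.2998] v=[-0.7775]
Step 5: x=[6.1604] v=[-0.9295]
Step 6: x=[6.0022] v=[-1.0550]
Step 7: x=[5.8296] v=[-1.1504]
Step 8: x=[5.6477] v=[-1.2130]
Step 9: x=[5.4615] v=[-1.2411]
Step 10: x=[5.2764] v=[-1.2338]
Step 11: x=[5.0977] v=[-1.1913]
Step 12: x=[4.9305] v=[-1.1149]
Step 13: x=[4.7795] v=[-1.0067]
Step 14: x=[4.6490] v=[-0.8698]
Step 15: x=[4.5428] v=[-0.7081]
Step 16: x=[4.4639] v=[-0.5262]
Step 17: x=[4.4145] v=[-0.3293]
Step 18: x=[4.3960] v=[-0.1231]
Step 19: x=[4.4090] v=[0.0867]
First v>=0 after going negative at step 19, time=2.8500

Answer: 2.8500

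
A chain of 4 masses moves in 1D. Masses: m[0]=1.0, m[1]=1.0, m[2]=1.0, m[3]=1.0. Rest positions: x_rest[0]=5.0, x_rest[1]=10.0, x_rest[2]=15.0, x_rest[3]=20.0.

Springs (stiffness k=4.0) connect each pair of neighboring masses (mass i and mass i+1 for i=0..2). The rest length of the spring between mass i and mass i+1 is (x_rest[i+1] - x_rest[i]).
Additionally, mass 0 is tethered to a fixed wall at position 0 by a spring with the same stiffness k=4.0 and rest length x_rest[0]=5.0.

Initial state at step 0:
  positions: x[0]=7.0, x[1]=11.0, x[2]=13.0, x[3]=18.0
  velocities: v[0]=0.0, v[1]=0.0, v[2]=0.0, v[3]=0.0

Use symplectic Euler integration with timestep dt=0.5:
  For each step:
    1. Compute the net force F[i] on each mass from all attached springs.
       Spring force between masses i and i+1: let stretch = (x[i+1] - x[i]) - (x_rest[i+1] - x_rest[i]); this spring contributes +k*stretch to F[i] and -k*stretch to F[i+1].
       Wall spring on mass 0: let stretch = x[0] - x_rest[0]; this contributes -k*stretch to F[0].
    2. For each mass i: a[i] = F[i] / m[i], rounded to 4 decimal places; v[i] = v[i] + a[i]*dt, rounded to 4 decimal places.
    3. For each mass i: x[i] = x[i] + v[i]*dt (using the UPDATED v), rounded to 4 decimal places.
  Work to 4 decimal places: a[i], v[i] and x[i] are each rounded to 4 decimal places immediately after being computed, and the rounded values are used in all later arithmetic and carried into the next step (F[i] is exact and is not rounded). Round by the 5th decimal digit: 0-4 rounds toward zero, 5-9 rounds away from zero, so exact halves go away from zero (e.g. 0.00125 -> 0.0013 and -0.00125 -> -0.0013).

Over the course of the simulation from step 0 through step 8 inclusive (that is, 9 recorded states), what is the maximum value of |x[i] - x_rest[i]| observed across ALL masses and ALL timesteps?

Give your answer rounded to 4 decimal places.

Step 0: x=[7.0000 11.0000 13.0000 18.0000] v=[0.0000 0.0000 0.0000 0.0000]
Step 1: x=[4.0000 9.0000 16.0000 18.0000] v=[-6.0000 -4.0000 6.0000 0.0000]
Step 2: x=[2.0000 9.0000 14.0000 21.0000] v=[-4.0000 0.0000 -4.0000 6.0000]
Step 3: x=[5.0000 7.0000 14.0000 22.0000] v=[6.0000 -4.0000 0.0000 2.0000]
Step 4: x=[5.0000 10.0000 15.0000 20.0000] v=[0.0000 6.0000 2.0000 -4.0000]
Step 5: x=[5.0000 13.0000 16.0000 18.0000] v=[0.0000 6.0000 2.0000 -4.0000]
Step 6: x=[8.0000 11.0000 16.0000 19.0000] v=[6.0000 -4.0000 0.0000 2.0000]
Step 7: x=[6.0000 11.0000 14.0000 22.0000] v=[-4.0000 0.0000 -4.0000 6.0000]
Step 8: x=[3.0000 9.0000 17.0000 22.0000] v=[-6.0000 -4.0000 6.0000 0.0000]
Max displacement = 3.0000

Answer: 3.0000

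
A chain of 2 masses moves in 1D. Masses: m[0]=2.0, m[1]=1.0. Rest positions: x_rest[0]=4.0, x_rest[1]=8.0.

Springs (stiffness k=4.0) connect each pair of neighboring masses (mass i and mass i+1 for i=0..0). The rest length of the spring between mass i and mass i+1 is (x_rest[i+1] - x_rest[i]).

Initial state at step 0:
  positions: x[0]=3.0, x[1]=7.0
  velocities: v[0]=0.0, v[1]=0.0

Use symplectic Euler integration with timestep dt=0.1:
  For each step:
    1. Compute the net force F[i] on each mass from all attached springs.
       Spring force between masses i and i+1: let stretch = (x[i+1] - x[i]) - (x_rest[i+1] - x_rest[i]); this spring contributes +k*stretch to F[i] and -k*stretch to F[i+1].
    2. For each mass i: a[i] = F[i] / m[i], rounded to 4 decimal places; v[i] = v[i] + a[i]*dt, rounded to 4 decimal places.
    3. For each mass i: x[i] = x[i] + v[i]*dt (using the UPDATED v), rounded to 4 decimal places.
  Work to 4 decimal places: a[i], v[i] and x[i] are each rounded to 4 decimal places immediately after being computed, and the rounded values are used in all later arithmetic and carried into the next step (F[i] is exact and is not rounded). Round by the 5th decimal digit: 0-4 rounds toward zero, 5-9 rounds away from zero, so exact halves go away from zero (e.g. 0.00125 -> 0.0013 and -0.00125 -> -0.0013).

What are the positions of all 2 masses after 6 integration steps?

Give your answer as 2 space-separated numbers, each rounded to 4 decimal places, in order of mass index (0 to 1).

Step 0: x=[3.0000 7.0000] v=[0.0000 0.0000]
Step 1: x=[3.0000 7.0000] v=[0.0000 0.0000]
Step 2: x=[3.0000 7.0000] v=[0.0000 0.0000]
Step 3: x=[3.0000 7.0000] v=[0.0000 0.0000]
Step 4: x=[3.0000 7.0000] v=[0.0000 0.0000]
Step 5: x=[3.0000 7.0000] v=[0.0000 0.0000]
Step 6: x=[3.0000 7.0000] v=[0.0000 0.0000]

Answer: 3.0000 7.0000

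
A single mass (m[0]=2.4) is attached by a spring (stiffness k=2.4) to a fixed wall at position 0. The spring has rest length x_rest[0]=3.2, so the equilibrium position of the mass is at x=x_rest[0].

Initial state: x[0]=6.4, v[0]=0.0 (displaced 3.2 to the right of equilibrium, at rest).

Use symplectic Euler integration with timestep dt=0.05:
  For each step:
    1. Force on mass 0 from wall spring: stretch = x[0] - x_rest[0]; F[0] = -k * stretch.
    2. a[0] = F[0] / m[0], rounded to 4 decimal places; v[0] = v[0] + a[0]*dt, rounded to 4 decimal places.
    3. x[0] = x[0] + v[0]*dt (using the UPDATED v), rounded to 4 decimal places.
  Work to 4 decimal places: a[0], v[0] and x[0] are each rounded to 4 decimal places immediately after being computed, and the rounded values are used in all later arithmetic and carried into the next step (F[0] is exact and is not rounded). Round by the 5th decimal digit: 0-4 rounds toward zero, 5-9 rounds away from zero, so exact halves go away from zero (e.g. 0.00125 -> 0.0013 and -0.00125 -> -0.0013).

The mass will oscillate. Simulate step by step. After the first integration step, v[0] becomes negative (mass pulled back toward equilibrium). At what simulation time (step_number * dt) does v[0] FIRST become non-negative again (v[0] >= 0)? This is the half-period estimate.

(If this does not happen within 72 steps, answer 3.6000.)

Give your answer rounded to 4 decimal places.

Step 0: x=[6.4000] v=[0.0000]
Step 1: x=[6.3920] v=[-0.1600]
Step 2: x=[6.3760] v=[-0.3196]
Step 3: x=[6.3521] v=[-0.4784]
Step 4: x=[6.3203] v=[-0.6360]
Step 5: x=[6.2807] v=[-0.7920]
Step 6: x=[6.2334] v=[-0.9460]
Step 7: x=[6.1785] v=[-1.0977]
Step 8: x=[6.1162] v=[-1.2466]
Step 9: x=[6.0466] v=[-1.3924]
Step 10: x=[5.9699] v=[-1.5347]
Step 11: x=[5.8862] v=[-1.6732]
Step 12: x=[5.7958] v=[-1.8075]
Step 13: x=[5.6989] v=[-1.9373]
Step 14: x=[5.5958] v=[-2.0622]
Step 15: x=[5.4867] v=[-2.1820]
Step 16: x=[5.3719] v=[-2.2963]
Step 17: x=[5.2517] v=[-2.4049]
Step 18: x=[5.1263] v=[-2.5075]
Step 19: x=[4.9961] v=[-2.6038]
Step 20: x=[4.8614] v=[-2.6936]
Step 21: x=[4.7226] v=[-2.7767]
Step 22: x=[4.5800] v=[-2.8528]
Step 23: x=[4.4339] v=[-2.9218]
Step 24: x=[4.2847] v=[-2.9835]
Step 25: x=[4.1328] v=[-3.0377]
Step 26: x=[3.9786] v=[-3.0843]
Step 27: x=[3.8224] v=[-3.1232]
Step 28: x=[3.6647] v=[-3.1543]
Step 29: x=[3.5058] v=[-3.1775]
Step 30: x=[3.3462] v=[-3.1928]
Step 31: x=[3.1862] v=[-3.2001]
Step 32: x=[3.0262] v=[-3.1994]
Step 33: x=[2.8667] v=[-3.1907]
Step 34: x=[2.7080] v=[-3.1740]
Step 35: x=[2.5505] v=[-3.1494]
Step 36: x=[2.3947] v=[-3.1169]
Step 37: x=[2.2409] v=[-3.0766]
Step 38: x=[2.0895] v=[-3.0286]
Step 39: x=[1.9408] v=[-2.9731]
Step 40: x=[1.7953] v=[-2.9101]
Step 41: x=[1.6533] v=[-2.8399]
Step 42: x=[1.5152] v=[-2.7626]
Step 43: x=[1.3813] v=[-2.6784]
Step 44: x=[1.2519] v=[-2.5875]
Step 45: x=[1.1274] v=[-2.4901]
Step 46: x=[1.0081] v=[-2.3865]
Step 47: x=[0.8943] v=[-2.2769]
Step 48: x=[0.7862] v=[-2.1616]
Step 49: x=[0.6842] v=[-2.0409]
Step 50: x=[0.5884] v=[-1.9151]
Step 51: x=[0.4992] v=[-1.7845]
Step 52: x=[0.4167] v=[-1.6495]
Step 53: x=[0.3412] v=[-1.5103]
Step 54: x=[0.2728] v=[-1.3674]
Step 55: x=[0.2118] v=[-1.2210]
Step 56: x=[0.1582] v=[-1.0716]
Step 57: x=[0.1122] v=[-0.9195]
Step 58: x=[0.0739] v=[-0.7651]
Step 59: x=[0.0435] v=[-0.6088]
Step 60: x=[0.0210] v=[-0.4510]
Step 61: x=[0.0064] v=[-0.2921]
Step 62: x=[-0.0002] v=[-0.1324]
Step 63: x=[0.0012] v=[0.0276]
First v>=0 after going negative at step 63, time=3.1500

Answer: 3.1500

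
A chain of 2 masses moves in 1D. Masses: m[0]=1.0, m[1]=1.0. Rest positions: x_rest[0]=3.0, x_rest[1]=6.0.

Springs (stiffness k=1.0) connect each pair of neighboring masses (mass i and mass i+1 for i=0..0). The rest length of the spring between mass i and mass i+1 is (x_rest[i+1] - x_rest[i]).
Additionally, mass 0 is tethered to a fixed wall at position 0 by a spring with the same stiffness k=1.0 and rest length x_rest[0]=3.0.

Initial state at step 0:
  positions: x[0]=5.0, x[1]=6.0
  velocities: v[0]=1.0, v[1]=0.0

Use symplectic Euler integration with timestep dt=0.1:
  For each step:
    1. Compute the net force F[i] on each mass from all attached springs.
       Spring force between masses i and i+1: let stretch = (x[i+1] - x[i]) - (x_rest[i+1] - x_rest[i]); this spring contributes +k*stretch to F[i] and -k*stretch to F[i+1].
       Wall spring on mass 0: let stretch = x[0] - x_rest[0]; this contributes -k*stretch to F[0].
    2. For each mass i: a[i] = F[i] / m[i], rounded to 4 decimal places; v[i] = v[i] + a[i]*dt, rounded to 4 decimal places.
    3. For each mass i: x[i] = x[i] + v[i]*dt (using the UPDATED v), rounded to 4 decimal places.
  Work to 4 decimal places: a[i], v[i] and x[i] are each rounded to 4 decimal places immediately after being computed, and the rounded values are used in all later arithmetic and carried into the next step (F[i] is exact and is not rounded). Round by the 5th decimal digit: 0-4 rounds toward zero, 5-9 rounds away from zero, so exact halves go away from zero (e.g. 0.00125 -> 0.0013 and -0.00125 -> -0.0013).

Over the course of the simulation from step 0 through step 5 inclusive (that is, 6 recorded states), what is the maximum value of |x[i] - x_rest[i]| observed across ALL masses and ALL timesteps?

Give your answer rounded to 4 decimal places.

Step 0: x=[5.0000 6.0000] v=[1.0000 0.0000]
Step 1: x=[5.0600 6.0200] v=[0.6000 0.2000]
Step 2: x=[5.0790 6.0604] v=[0.1900 0.4040]
Step 3: x=[5.0570 6.1210] v=[-0.2198 0.6059]
Step 4: x=[4.9951 6.2010] v=[-0.6191 0.7995]
Step 5: x=[4.8953 6.2989] v=[-0.9980 0.9789]
Max displacement = 2.0790

Answer: 2.0790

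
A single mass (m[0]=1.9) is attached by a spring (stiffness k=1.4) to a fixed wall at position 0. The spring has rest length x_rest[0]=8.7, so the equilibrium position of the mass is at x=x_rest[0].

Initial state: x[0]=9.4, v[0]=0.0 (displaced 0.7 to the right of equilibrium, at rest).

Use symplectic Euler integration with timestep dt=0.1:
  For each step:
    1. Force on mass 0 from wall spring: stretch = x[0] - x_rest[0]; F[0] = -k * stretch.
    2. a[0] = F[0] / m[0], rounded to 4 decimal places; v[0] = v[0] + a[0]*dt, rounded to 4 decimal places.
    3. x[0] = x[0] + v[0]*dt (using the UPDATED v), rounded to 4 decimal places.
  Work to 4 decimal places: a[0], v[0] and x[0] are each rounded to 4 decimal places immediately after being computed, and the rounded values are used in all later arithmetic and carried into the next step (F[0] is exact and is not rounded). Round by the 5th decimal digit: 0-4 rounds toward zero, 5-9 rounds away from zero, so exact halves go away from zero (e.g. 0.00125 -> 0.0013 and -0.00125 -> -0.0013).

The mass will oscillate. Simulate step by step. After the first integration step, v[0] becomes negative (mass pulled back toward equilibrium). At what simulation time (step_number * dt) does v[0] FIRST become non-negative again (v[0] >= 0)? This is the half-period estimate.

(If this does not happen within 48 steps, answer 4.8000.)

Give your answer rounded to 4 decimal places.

Step 0: x=[9.4000] v=[0.0000]
Step 1: x=[9.3948] v=[-0.0516]
Step 2: x=[9.3845] v=[-0.1028]
Step 3: x=[9.3692] v=[-0.1532]
Step 4: x=[9.3490] v=[-0.2025]
Step 5: x=[9.3240] v=[-0.2503]
Step 6: x=[9.2944] v=[-0.2963]
Step 7: x=[9.2604] v=[-0.3401]
Step 8: x=[9.2223] v=[-0.3814]
Step 9: x=[9.1803] v=[-0.4199]
Step 10: x=[9.1348] v=[-0.4553]
Step 11: x=[9.0861] v=[-0.4873]
Step 12: x=[9.0345] v=[-0.5158]
Step 13: x=[8.9805] v=[-0.5405]
Step 14: x=[8.9244] v=[-0.5612]
Step 15: x=[8.8666] v=[-0.5777]
Step 16: x=[8.8076] v=[-0.5900]
Step 17: x=[8.7478] v=[-0.5979]
Step 18: x=[8.6877] v=[-0.6014]
Step 19: x=[8.6277] v=[-0.6005]
Step 20: x=[8.5682] v=[-0.5952]
Step 21: x=[8.5097] v=[-0.5855]
Step 22: x=[8.4526] v=[-0.5715]
Step 23: x=[8.3973] v=[-0.5533]
Step 24: x=[8.3442] v=[-0.5310]
Step 25: x=[8.2937] v=[-0.5048]
Step 26: x=[8.2462] v=[-0.4749]
Step 27: x=[8.2021] v=[-0.4415]
Step 28: x=[8.1616] v=[-0.4048]
Step 29: x=[8.1251] v=[-0.3651]
Step 30: x=[8.0928] v=[-0.3227]
Step 31: x=[8.0650] v=[-0.2780]
Step 32: x=[8.0419] v=[-0.2312]
Step 33: x=[8.0236] v=[-0.1827]
Step 34: x=[8.0103] v=[-0.1329]
Step 35: x=[8.0021] v=[-0.0821]
Step 36: x=[7.9990] v=[-0.0307]
Step 37: x=[8.0011] v=[0.0210]
First v>=0 after going negative at step 37, time=3.7000

Answer: 3.7000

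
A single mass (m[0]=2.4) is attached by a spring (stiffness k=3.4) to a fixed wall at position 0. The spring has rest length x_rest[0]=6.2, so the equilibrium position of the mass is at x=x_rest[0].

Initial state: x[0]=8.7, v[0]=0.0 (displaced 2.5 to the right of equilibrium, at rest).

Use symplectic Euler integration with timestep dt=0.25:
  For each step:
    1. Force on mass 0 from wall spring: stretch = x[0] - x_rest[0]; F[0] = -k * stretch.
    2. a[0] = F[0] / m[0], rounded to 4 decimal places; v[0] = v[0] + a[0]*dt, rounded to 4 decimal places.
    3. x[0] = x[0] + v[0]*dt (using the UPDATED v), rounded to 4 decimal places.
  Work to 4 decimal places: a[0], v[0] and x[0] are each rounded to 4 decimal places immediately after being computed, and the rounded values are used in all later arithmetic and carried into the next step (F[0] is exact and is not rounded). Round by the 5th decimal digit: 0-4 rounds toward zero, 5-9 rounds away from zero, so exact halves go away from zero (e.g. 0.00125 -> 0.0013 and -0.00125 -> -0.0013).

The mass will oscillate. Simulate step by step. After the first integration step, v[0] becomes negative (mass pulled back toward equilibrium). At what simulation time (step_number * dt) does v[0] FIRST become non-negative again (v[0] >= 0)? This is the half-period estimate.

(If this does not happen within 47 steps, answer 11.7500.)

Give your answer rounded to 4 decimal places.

Answer: 2.7500

Derivation:
Step 0: x=[8.7000] v=[0.0000]
Step 1: x=[8.4787] v=[-0.8854]
Step 2: x=[8.0556] v=[-1.6925]
Step 3: x=[7.4682] v=[-2.3497]
Step 4: x=[6.7685] v=[-2.7989]
Step 5: x=[6.0184] v=[-3.0003]
Step 6: x=[5.2844] v=[-2.9360]
Step 7: x=[4.6315] v=[-2.6117]
Step 8: x=[4.1175] v=[-2.0562]
Step 9: x=[3.7878] v=[-1.3187]
Step 10: x=[3.6717] v=[-0.4644]
Step 11: x=[3.7795] v=[0.4311]
First v>=0 after going negative at step 11, time=2.7500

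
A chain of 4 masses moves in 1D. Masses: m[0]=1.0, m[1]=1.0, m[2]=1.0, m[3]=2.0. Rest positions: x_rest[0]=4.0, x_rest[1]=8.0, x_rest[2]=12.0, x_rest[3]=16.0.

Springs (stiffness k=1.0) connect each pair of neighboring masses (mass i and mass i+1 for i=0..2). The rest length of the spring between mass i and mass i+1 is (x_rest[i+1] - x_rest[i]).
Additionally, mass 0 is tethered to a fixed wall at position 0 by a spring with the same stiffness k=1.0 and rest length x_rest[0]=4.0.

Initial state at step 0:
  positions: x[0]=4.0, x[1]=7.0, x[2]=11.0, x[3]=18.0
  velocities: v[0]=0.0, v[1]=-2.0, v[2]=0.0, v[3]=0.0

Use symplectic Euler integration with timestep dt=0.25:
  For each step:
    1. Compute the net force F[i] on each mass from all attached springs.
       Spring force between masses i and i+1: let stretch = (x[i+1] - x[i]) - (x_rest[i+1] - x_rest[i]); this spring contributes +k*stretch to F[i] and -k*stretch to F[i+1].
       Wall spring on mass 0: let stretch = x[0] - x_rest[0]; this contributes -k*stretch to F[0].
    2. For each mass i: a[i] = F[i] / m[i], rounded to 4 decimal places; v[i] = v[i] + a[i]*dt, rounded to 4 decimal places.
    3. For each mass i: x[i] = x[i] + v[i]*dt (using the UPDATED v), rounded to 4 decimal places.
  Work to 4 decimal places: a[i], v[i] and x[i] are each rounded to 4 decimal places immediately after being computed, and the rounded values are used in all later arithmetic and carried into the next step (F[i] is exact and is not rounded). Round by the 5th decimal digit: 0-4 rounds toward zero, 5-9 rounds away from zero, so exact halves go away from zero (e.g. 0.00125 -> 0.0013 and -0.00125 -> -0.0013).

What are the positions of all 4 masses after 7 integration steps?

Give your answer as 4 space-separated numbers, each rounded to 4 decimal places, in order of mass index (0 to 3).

Step 0: x=[4.0000 7.0000 11.0000 18.0000] v=[0.0000 -2.0000 0.0000 0.0000]
Step 1: x=[3.9375 6.5625 11.1875 17.9063] v=[-0.2500 -1.7500 0.7500 -0.3750]
Step 2: x=[3.7930 6.2500 11.5059 17.7276] v=[-0.5781 -1.2500 1.2735 -0.7149]
Step 3: x=[3.5650 6.1124 11.8847 17.4795] v=[-0.9121 -0.5503 1.5150 -0.9926]
Step 4: x=[3.2734 6.1764 12.2524 17.1815] v=[-1.1665 0.2559 1.4706 -1.1920]
Step 5: x=[2.9586 6.4387 12.5484 16.8545] v=[-1.2591 1.0492 1.1839 -1.3082]
Step 6: x=[2.6764 6.8654 12.7317 16.5179] v=[-1.1287 1.7066 0.7330 -1.3465]
Step 7: x=[2.4888 7.3969 12.7850 16.1880] v=[-0.7506 2.1259 0.2130 -1.3198]

Answer: 2.4888 7.3969 12.7850 16.1880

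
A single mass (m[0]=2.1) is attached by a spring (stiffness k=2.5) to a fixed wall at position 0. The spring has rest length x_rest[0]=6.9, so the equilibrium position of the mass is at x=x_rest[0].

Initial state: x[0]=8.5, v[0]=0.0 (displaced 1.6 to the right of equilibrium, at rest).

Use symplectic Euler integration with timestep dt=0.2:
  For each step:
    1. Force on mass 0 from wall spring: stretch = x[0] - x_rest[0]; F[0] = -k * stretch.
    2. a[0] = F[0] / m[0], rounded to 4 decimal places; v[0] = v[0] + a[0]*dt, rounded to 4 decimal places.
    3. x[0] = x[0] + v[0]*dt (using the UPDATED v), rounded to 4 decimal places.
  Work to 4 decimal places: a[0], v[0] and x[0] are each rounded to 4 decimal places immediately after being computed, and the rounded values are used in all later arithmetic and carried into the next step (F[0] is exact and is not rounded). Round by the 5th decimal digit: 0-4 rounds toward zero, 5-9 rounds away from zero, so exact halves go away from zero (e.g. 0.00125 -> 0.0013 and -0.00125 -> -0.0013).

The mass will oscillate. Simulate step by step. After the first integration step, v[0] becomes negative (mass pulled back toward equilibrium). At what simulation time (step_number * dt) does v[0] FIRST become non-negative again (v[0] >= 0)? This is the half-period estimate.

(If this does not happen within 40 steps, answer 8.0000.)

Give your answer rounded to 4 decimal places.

Step 0: x=[8.5000] v=[0.0000]
Step 1: x=[8.4238] v=[-0.3810]
Step 2: x=[8.2750] v=[-0.7438]
Step 3: x=[8.0608] v=[-1.0712]
Step 4: x=[7.7913] v=[-1.3476]
Step 5: x=[7.4793] v=[-1.5598]
Step 6: x=[7.1398] v=[-1.6977]
Step 7: x=[6.7888] v=[-1.7548]
Step 8: x=[6.4431] v=[-1.7283]
Step 9: x=[6.1192] v=[-1.6195]
Step 10: x=[5.8325] v=[-1.4336]
Step 11: x=[5.5966] v=[-1.1794]
Step 12: x=[5.4228] v=[-0.8691]
Step 13: x=[5.3193] v=[-0.5174]
Step 14: x=[5.2911] v=[-0.1410]
Step 15: x=[5.3395] v=[0.2421]
First v>=0 after going negative at step 15, time=3.0000

Answer: 3.0000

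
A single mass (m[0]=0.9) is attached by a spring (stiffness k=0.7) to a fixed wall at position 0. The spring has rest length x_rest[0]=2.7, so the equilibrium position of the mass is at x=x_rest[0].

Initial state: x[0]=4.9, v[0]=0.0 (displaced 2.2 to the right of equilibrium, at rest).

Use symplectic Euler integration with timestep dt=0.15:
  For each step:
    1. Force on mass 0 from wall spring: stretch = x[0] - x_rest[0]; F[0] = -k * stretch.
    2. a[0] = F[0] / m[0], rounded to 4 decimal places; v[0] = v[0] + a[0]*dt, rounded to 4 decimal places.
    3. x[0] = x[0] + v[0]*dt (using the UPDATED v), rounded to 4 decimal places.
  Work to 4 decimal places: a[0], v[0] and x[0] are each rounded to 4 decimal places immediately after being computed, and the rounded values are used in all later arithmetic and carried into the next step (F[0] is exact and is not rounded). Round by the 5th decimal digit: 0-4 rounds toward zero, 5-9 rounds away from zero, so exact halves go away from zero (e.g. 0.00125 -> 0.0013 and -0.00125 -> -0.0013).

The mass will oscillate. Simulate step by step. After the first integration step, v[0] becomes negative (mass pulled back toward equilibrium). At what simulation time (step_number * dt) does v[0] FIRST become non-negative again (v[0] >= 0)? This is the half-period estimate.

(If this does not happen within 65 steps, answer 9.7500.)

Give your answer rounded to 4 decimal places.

Step 0: x=[4.9000] v=[0.0000]
Step 1: x=[4.8615] v=[-0.2567]
Step 2: x=[4.7852] v=[-0.5089]
Step 3: x=[4.6724] v=[-0.7522]
Step 4: x=[4.5251] v=[-0.9823]
Step 5: x=[4.3458] v=[-1.1952]
Step 6: x=[4.1377] v=[-1.3872]
Step 7: x=[3.9045] v=[-1.5549]
Step 8: x=[3.6502] v=[-1.6954]
Step 9: x=[3.3793] v=[-1.8063]
Step 10: x=[3.0965] v=[-1.8855]
Step 11: x=[2.8067] v=[-1.9318]
Step 12: x=[2.5151] v=[-1.9443]
Step 13: x=[2.2267] v=[-1.9227]
Step 14: x=[1.9466] v=[-1.8675]
Step 15: x=[1.6797] v=[-1.7796]
Step 16: x=[1.4306] v=[-1.6606]
Step 17: x=[1.2037] v=[-1.5125]
Step 18: x=[1.0030] v=[-1.3379]
Step 19: x=[0.8320] v=[-1.1399]
Step 20: x=[0.6937] v=[-0.9220]
Step 21: x=[0.5905] v=[-0.6879]
Step 22: x=[0.5242] v=[-0.4418]
Step 23: x=[0.4960] v=[-0.1880]
Step 24: x=[0.5064] v=[0.0691]
First v>=0 after going negative at step 24, time=3.6000

Answer: 3.6000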